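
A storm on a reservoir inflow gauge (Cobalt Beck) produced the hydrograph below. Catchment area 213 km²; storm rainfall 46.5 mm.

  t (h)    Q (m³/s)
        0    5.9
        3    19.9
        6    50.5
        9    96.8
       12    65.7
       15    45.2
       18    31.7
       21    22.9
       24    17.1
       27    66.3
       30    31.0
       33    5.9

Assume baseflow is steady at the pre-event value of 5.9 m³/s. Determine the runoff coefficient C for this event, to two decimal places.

C ≈ 0.42

ΣQ_DR = 388.1 m³/s; V = ΣQ_DR·Δt = 4.191 × 10^6 m³.
Runoff depth d = V / A = 19.68 mm.
C = d / P = 19.68 / 46.5 = 0.42.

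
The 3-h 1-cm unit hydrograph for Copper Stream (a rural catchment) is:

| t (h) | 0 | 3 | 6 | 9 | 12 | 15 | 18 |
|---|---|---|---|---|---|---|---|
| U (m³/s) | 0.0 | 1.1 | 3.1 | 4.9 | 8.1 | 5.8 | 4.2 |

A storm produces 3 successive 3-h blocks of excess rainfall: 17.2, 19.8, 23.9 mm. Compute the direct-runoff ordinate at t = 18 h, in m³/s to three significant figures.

Q ≈ 38.1 m³/s

By discrete convolution, Q_j = Σ (P_i / 10 mm) · U_{j−i}.
At t = 18 h (j=6): Q = (17.2/10)·4.2 + (19.8/10)·5.8 + (23.9/10)·8.1 = 38.1 m³/s.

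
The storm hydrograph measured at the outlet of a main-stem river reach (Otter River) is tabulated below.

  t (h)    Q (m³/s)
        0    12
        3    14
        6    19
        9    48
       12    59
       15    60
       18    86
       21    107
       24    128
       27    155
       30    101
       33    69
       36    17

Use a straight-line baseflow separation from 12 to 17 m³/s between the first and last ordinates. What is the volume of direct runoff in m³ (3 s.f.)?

V ≈ 7.41 × 10^6 m³

Direct-runoff ordinates (Q − Q_b): 0.00, 1.58, 6.17, 34.75, 45.33, 45.92, 71.50, 92.08, 112.67, 139.25, 84.83, 52.42, 0.00 m³/s.
ΣQ_DR = 686.5 m³/s.
With Δt = 3 h = 10800 s, V = ΣQ_DR · Δt = 686.5 × 10800 = 7.41 × 10^6 m³.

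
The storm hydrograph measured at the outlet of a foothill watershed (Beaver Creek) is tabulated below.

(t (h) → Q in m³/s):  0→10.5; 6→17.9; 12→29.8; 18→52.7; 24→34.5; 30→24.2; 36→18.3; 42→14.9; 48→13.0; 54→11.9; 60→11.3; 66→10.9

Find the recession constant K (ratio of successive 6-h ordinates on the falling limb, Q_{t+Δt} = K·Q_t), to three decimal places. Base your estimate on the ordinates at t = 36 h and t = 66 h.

K ≈ 0.902

Using the recession-limb readings at t = 36 h and t = 66 h: Q falls from 18.3 to 10.9 m³/s over 5 intervals.
K = (Q₂/Q₁)^(1/5) = (10.9/18.3)^(1/5) = 0.902.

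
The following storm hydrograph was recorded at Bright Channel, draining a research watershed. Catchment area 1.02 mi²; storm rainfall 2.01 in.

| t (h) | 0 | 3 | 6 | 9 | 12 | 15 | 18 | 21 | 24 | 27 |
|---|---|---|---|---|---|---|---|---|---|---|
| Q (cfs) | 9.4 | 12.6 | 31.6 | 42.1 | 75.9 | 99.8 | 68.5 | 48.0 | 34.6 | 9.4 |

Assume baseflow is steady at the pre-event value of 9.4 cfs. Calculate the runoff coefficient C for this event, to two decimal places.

C ≈ 0.77

ΣQ_DR = 337.9 cfs; V = ΣQ_DR·Δt = 3.649 × 10^6 ft³.
Runoff depth d = V / A = 1.540 in.
C = d / P = 1.540 / 2.01 = 0.77.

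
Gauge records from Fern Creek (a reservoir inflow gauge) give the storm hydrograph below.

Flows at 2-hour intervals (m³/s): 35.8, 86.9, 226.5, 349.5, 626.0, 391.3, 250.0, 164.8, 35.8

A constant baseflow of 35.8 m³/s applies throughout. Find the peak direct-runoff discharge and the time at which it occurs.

Subtracting baseflow gives direct-runoff ordinates: 0.0, 51.1, 190.7, 313.7, 590.2, 355.5, 214.2, 129.0, 0.0 m³/s.
The maximum is 590.2 m³/s, occurring at the reading for t = 8 h.

Q_p = 590.2 m³/s at t = 8 h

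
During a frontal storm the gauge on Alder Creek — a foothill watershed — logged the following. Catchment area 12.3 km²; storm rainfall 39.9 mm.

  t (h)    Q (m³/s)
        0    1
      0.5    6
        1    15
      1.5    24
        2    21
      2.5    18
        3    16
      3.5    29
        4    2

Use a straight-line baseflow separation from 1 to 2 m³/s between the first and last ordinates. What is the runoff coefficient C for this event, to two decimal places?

ΣQ_DR = 118.5 m³/s; V = ΣQ_DR·Δt = 2.133 × 10^5 m³.
Runoff depth d = V / A = 17.34 mm.
C = d / P = 17.34 / 39.9 = 0.43.

C ≈ 0.43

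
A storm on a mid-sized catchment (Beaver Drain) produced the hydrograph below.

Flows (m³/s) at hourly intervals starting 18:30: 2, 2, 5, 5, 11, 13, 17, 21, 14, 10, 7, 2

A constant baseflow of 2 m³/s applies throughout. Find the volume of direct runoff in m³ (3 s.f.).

Direct-runoff ordinates (Q − Q_b): 0.0, 0.0, 3.0, 3.0, 9.0, 11.0, 15.0, 19.0, 12.0, 8.0, 5.0, 0.0 m³/s.
ΣQ_DR = 85.00 m³/s.
With Δt = 1 h = 3600 s, V = ΣQ_DR · Δt = 85.00 × 3600 = 3.06 × 10^5 m³.

V ≈ 3.06 × 10^5 m³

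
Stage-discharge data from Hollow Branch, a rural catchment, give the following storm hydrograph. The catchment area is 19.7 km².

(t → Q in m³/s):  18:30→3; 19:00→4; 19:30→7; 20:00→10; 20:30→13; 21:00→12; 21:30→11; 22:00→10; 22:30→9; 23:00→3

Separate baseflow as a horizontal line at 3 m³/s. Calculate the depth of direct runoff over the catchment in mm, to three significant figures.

d ≈ 4.75 mm

Direct runoff: 0.0, 1.0, 4.0, 7.0, 10.0, 9.0, 8.0, 7.0, 6.0, 0.0 m³/s; ΣQ_DR = 52.00 m³/s.
V = ΣQ_DR · Δt = 52.00 × 1800 s = 93600 m³.
Over A = 19.7 km², depth = V / A = 4.75 mm.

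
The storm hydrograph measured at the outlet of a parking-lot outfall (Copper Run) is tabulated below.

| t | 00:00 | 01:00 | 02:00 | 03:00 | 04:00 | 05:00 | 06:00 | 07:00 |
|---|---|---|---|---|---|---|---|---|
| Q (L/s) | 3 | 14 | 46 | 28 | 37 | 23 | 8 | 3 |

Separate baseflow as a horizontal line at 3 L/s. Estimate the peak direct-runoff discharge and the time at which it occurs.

Q_p = 43.0 L/s at t = 02:00

Subtracting baseflow gives direct-runoff ordinates: 0.0, 11.0, 43.0, 25.0, 34.0, 20.0, 5.0, 0.0 L/s.
The maximum is 43.0 L/s, occurring at the reading for t = 02:00.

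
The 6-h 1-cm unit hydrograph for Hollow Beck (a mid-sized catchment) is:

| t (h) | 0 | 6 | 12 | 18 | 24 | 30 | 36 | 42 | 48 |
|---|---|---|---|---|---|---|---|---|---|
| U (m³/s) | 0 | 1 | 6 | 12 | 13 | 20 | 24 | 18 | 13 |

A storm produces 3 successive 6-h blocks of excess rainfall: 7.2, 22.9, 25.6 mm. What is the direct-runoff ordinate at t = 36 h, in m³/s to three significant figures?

Q ≈ 96.4 m³/s

By discrete convolution, Q_j = Σ (P_i / 10 mm) · U_{j−i}.
At t = 36 h (j=6): Q = (7.2/10)·24 + (22.9/10)·20 + (25.6/10)·13 = 96.4 m³/s.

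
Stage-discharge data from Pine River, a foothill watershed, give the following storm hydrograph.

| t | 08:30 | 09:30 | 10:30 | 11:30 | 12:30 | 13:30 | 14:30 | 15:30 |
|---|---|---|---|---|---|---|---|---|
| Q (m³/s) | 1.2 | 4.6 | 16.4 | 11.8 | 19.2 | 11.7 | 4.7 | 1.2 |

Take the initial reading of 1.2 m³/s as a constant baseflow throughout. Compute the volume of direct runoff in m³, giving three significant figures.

V ≈ 2.20 × 10^5 m³

Direct-runoff ordinates (Q − Q_b): 0.0, 3.4, 15.2, 10.6, 18.0, 10.5, 3.5, 0.0 m³/s.
ΣQ_DR = 61.20 m³/s.
With Δt = 1 h = 3600 s, V = ΣQ_DR · Δt = 61.20 × 3600 = 2.20 × 10^5 m³.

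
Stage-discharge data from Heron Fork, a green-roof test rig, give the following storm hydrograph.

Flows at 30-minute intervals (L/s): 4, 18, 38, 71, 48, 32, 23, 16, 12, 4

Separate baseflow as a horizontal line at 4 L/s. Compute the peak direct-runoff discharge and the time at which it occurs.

Subtracting baseflow gives direct-runoff ordinates: 0.0, 14.0, 34.0, 67.0, 44.0, 28.0, 19.0, 12.0, 8.0, 0.0 L/s.
The maximum is 67.0 L/s, occurring at the reading for t = 1.5 h.

Q_p = 67.0 L/s at t = 1.5 h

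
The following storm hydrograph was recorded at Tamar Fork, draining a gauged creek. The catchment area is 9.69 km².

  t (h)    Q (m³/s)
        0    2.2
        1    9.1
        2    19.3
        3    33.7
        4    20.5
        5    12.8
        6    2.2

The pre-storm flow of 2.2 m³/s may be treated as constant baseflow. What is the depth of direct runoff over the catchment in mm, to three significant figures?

d ≈ 31.4 mm

Direct runoff: 0.0, 6.9, 17.1, 31.5, 18.3, 10.6, 0.0 m³/s; ΣQ_DR = 84.40 m³/s.
V = ΣQ_DR · Δt = 84.40 × 3600 s = 3.038 × 10^5 m³.
Over A = 9.69 km², depth = V / A = 31.4 mm.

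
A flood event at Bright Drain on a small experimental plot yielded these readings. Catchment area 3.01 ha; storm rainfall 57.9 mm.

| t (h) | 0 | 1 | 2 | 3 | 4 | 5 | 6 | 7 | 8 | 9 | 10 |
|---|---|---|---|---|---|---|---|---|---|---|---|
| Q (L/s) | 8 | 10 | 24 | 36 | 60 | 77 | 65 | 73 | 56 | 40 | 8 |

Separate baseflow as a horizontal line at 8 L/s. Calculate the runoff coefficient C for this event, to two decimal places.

C ≈ 0.76

ΣQ_DR = 369.0 L/s; V = ΣQ_DR·Δt = 1.328 × 10^6 L.
Runoff depth d = V / A = 44.13 mm.
C = d / P = 44.13 / 57.9 = 0.76.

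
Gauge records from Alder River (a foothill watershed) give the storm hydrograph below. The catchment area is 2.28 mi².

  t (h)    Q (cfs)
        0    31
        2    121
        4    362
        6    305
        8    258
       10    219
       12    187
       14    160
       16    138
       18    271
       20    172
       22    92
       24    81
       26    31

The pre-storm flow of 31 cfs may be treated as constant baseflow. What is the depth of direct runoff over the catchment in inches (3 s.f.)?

d ≈ 2.71 in

Direct runoff: 0.0, 90.0, 331.0, 274.0, 227.0, 188.0, 156.0, 129.0, 107.0, 240.0, 141.0, 61.0, 50.0, 0.0 cfs; ΣQ_DR = 1994 cfs.
V = ΣQ_DR · Δt = 1994 × 7200 s = 1.436 × 10^7 ft³.
Over A = 2.28 mi², depth = V / A = 2.71 in.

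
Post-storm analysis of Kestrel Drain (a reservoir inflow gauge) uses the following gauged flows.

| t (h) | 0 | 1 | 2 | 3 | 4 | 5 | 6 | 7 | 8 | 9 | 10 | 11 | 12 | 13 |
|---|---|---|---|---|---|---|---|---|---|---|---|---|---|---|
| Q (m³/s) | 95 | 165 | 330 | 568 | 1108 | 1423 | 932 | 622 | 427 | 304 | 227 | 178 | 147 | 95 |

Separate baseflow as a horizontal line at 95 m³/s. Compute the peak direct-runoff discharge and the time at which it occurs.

Q_p = 1328.0 m³/s at t = 5 h

Subtracting baseflow gives direct-runoff ordinates: 0.0, 70.0, 235.0, 473.0, 1013.0, 1328.0, 837.0, 527.0, 332.0, 209.0, 132.0, 83.0, 52.0, 0.0 m³/s.
The maximum is 1328.0 m³/s, occurring at the reading for t = 5 h.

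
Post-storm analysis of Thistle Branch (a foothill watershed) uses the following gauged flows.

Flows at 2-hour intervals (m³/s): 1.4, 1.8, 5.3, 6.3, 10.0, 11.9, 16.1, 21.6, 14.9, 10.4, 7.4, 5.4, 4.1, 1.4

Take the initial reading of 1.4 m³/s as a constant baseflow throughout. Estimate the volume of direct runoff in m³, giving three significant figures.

V ≈ 7.08 × 10^5 m³

Direct-runoff ordinates (Q − Q_b): 0.0, 0.4, 3.9, 4.9, 8.6, 10.5, 14.7, 20.2, 13.5, 9.0, 6.0, 4.0, 2.7, 0.0 m³/s.
ΣQ_DR = 98.40 m³/s.
With Δt = 2 h = 7200 s, V = ΣQ_DR · Δt = 98.40 × 7200 = 7.08 × 10^5 m³.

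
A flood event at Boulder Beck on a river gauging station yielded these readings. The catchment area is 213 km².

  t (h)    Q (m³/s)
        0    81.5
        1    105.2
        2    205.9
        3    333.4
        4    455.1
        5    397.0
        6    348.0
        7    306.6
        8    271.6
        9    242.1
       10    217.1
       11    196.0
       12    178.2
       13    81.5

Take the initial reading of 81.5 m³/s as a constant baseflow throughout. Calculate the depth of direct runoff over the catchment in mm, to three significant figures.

d ≈ 38.5 mm

Direct runoff: 0.0, 23.7, 124.4, 251.9, 373.6, 315.5, 266.5, 225.1, 190.1, 160.6, 135.6, 114.5, 96.7, 0.0 m³/s; ΣQ_DR = 2278 m³/s.
V = ΣQ_DR · Δt = 2278 × 3600 s = 8.202 × 10^6 m³.
Over A = 213 km², depth = V / A = 38.5 mm.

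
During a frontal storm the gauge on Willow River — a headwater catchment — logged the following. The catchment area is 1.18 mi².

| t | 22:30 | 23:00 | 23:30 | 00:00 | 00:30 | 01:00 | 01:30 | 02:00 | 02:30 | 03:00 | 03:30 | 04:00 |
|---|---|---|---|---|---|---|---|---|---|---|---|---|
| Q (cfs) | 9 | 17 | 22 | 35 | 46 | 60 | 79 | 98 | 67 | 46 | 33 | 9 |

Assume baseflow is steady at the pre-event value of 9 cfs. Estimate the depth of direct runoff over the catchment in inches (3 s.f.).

d ≈ 0.271 in

Direct runoff: 0.0, 8.0, 13.0, 26.0, 37.0, 51.0, 70.0, 89.0, 58.0, 37.0, 24.0, 0.0 cfs; ΣQ_DR = 413.0 cfs.
V = ΣQ_DR · Δt = 413.0 × 1800 s = 7.434 × 10^5 ft³.
Over A = 1.18 mi², depth = V / A = 0.271 in.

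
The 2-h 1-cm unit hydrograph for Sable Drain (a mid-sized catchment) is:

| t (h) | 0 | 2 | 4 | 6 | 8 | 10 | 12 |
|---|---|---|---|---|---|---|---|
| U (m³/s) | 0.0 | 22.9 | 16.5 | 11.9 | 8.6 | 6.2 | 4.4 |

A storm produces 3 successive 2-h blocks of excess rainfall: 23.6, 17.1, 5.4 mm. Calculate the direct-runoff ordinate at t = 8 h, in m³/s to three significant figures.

By discrete convolution, Q_j = Σ (P_i / 10 mm) · U_{j−i}.
At t = 8 h (j=4): Q = (23.6/10)·8.6 + (17.1/10)·11.9 + (5.4/10)·16.5 = 49.6 m³/s.

Q ≈ 49.6 m³/s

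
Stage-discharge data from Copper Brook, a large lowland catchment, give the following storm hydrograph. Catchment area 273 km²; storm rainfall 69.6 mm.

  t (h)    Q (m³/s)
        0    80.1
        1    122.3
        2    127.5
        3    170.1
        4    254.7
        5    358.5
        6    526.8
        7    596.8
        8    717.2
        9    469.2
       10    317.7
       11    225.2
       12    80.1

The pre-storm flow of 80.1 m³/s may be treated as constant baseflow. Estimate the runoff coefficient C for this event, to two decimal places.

ΣQ_DR = 3005 m³/s; V = ΣQ_DR·Δt = 1.082 × 10^7 m³.
Runoff depth d = V / A = 39.63 mm.
C = d / P = 39.63 / 69.6 = 0.57.

C ≈ 0.57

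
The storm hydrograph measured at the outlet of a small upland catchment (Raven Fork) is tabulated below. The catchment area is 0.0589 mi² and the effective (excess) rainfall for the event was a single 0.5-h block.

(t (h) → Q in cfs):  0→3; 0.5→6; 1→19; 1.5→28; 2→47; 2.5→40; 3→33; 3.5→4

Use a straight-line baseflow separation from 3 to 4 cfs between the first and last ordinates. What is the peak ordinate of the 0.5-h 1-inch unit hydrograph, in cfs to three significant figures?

Direct runoff: 0.00, 2.86, 15.71, 24.57, 43.43, 36.29, 29.14, 0.00 cfs; ΣQ_DR = 152.0 cfs, peak = 43.43 cfs.
Runoff depth d = ΣQ_DR·Δt / A = 152.0 × 1800 / (0.0589 mi²) = 1.999 in.
The 1-inch UH is the DRH scaled by (1 in)/d, so U_p = 43.43 × 1/1.999 = 21.7 cfs.

U_p ≈ 21.7 cfs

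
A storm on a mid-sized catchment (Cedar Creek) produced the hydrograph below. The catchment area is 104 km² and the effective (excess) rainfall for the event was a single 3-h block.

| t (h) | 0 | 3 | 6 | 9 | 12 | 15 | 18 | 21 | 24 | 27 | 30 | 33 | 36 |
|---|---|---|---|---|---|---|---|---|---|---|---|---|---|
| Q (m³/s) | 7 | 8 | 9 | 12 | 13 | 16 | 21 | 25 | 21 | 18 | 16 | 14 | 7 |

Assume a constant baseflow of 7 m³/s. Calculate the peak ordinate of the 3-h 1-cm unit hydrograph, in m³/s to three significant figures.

Direct runoff: 0.0, 1.0, 2.0, 5.0, 6.0, 9.0, 14.0, 18.0, 14.0, 11.0, 9.0, 7.0, 0.0 m³/s; ΣQ_DR = 96.00 m³/s, peak = 18.0 m³/s.
Runoff depth d = ΣQ_DR·Δt / A = 96.00 × 10800 / (104 km²) = 9.969 mm.
The 1-cm UH is the DRH scaled by (10 mm)/d, so U_p = 18.0 × 10/9.969 = 18.1 m³/s.

U_p ≈ 18.1 m³/s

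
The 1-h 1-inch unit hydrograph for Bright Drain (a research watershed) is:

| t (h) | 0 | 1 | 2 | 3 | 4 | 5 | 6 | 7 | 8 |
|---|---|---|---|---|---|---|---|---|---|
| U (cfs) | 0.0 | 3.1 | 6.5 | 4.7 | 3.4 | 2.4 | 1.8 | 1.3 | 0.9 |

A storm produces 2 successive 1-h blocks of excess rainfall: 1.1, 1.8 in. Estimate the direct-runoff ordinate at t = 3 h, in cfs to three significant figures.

By discrete convolution, Q_j = Σ (P_i / 1 in) · U_{j−i}.
At t = 3 h (j=3): Q = (1.1/1)·4.7 + (1.8/1)·6.5 = 16.9 cfs.

Q ≈ 16.9 cfs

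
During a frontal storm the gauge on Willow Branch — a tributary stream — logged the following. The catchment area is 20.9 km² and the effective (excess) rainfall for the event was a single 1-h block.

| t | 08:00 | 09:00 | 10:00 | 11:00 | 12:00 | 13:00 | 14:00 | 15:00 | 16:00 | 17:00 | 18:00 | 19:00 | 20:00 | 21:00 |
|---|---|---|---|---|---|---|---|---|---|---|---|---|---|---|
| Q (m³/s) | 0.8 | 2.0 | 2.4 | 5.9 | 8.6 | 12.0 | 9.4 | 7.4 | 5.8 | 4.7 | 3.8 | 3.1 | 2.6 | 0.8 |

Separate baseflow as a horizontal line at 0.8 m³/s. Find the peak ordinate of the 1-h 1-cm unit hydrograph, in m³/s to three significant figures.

U_p ≈ 11.2 m³/s

Direct runoff: 0.0, 1.2, 1.6, 5.1, 7.8, 11.2, 8.6, 6.6, 5.0, 3.9, 3.0, 2.3, 1.8, 0.0 m³/s; ΣQ_DR = 58.10 m³/s, peak = 11.2 m³/s.
Runoff depth d = ΣQ_DR·Δt / A = 58.10 × 3600 / (20.9 km²) = 10.01 mm.
The 1-cm UH is the DRH scaled by (10 mm)/d, so U_p = 11.2 × 10/10.01 = 11.2 m³/s.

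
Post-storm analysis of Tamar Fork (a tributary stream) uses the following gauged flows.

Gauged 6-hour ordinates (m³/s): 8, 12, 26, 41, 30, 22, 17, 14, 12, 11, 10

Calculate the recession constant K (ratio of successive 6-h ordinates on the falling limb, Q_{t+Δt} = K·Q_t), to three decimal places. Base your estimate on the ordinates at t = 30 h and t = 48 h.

K ≈ 0.817

Using the recession-limb readings at t = 30 h and t = 48 h: Q falls from 22 to 12 m³/s over 3 intervals.
K = (Q₂/Q₁)^(1/3) = (12/22)^(1/3) = 0.817.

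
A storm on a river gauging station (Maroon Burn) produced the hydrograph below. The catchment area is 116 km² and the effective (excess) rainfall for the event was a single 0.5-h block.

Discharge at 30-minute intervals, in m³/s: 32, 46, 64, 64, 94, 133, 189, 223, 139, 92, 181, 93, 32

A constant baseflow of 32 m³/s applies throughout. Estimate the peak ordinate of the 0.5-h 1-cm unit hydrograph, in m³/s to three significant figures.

Direct runoff: 0.0, 14.0, 32.0, 32.0, 62.0, 101.0, 157.0, 191.0, 107.0, 60.0, 149.0, 61.0, 0.0 m³/s; ΣQ_DR = 966.0 m³/s, peak = 191.0 m³/s.
Runoff depth d = ΣQ_DR·Δt / A = 966.0 × 1800 / (116 km²) = 14.99 mm.
The 1-cm UH is the DRH scaled by (10 mm)/d, so U_p = 191.0 × 10/14.99 = 127 m³/s.

U_p ≈ 127 m³/s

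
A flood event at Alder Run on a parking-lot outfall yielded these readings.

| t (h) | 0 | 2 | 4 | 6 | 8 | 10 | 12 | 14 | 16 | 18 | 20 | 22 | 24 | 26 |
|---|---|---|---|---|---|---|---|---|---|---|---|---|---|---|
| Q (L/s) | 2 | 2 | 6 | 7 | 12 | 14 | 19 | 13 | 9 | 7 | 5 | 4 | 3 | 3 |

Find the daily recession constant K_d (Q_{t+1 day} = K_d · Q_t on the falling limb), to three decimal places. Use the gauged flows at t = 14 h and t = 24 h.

K_d ≈ 0.030

Between t = 14 h and t = 24 h the flow falls from 13 to 3 L/s over 5×2 h = 10 h.
Per-interval ratio K = (3/13)^(1/5) = 0.7458; K_d = K^(24/2) = 0.030.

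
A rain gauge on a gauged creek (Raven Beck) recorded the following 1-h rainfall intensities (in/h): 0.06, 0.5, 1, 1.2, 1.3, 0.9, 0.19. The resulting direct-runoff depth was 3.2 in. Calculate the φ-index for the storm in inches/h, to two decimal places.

Only the 5 blocks with intensity above φ contribute runoff: 0.5, 1, 1.2, 1.3, 0.9 in/h.
Σ(I−φ)·Δt = d  ⇒  (0.5+1+1.2+1.3+0.9 − 5φ)·1 = 3.2
φ = (4.900 − 3.2/1) / 5 = 0.34 in/h.

φ ≈ 0.34 in/h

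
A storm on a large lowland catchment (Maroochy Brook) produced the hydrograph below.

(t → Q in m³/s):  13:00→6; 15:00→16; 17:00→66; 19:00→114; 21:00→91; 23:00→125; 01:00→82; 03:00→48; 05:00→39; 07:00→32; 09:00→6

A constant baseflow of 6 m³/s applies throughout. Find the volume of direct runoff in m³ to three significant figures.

V ≈ 4.02 × 10^6 m³

Direct-runoff ordinates (Q − Q_b): 0.0, 10.0, 60.0, 108.0, 85.0, 119.0, 76.0, 42.0, 33.0, 26.0, 0.0 m³/s.
ΣQ_DR = 559.0 m³/s.
With Δt = 2 h = 7200 s, V = ΣQ_DR · Δt = 559.0 × 7200 = 4.02 × 10^6 m³.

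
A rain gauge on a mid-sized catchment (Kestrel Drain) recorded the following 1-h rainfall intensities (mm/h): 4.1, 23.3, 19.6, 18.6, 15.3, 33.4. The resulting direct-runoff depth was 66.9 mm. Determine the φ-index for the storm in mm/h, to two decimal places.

Only the 5 blocks with intensity above φ contribute runoff: 23.3, 19.6, 18.6, 15.3, 33.4 mm/h.
Σ(I−φ)·Δt = d  ⇒  (23.3+19.6+18.6+15.3+33.4 − 5φ)·1 = 66.9
φ = (110.2 − 66.9/1) / 5 = 8.66 mm/h.

φ ≈ 8.66 mm/h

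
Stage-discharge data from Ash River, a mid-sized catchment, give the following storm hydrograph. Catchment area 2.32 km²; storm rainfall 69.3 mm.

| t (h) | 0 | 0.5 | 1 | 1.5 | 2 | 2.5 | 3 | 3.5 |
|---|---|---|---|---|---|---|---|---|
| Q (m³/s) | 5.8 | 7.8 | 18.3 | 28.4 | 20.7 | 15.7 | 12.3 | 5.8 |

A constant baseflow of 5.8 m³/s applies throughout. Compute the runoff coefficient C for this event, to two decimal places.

C ≈ 0.77

ΣQ_DR = 68.40 m³/s; V = ΣQ_DR·Δt = 1.231 × 10^5 m³.
Runoff depth d = V / A = 53.07 mm.
C = d / P = 53.07 / 69.3 = 0.77.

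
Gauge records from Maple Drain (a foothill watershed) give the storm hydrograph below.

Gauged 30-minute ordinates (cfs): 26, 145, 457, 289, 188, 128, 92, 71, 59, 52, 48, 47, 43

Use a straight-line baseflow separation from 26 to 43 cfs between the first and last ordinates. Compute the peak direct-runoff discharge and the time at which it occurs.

Q_p = 428.17 cfs at t = 1 h

Subtracting baseflow gives direct-runoff ordinates: 0.00, 117.58, 428.17, 258.75, 156.33, 94.92, 57.50, 35.08, 21.67, 13.25, 7.83, 5.42, 0.00 cfs.
The maximum is 428.17 cfs, occurring at the reading for t = 1 h.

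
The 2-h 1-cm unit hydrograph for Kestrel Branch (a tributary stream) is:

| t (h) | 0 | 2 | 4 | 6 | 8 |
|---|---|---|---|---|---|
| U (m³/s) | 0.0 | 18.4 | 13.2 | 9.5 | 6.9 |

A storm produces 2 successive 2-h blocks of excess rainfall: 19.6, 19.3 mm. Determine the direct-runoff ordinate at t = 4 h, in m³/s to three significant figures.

Q ≈ 61.4 m³/s

By discrete convolution, Q_j = Σ (P_i / 10 mm) · U_{j−i}.
At t = 4 h (j=2): Q = (19.6/10)·13.2 + (19.3/10)·18.4 = 61.4 m³/s.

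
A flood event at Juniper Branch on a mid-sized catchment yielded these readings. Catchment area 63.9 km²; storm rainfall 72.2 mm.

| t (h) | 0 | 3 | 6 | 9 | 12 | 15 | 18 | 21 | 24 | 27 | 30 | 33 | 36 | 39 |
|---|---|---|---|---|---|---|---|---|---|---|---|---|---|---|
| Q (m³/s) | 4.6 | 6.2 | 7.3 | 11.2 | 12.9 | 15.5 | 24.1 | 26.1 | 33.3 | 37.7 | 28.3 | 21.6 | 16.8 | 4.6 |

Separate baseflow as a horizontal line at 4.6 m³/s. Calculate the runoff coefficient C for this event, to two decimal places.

ΣQ_DR = 185.8 m³/s; V = ΣQ_DR·Δt = 2.007 × 10^6 m³.
Runoff depth d = V / A = 31.40 mm.
C = d / P = 31.40 / 72.2 = 0.43.

C ≈ 0.43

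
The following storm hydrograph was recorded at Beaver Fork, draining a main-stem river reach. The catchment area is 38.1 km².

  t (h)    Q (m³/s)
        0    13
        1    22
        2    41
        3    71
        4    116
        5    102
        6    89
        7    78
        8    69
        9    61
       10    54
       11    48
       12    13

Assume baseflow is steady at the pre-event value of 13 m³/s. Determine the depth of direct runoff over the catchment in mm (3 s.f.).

d ≈ 57.4 mm

Direct runoff: 0.0, 9.0, 28.0, 58.0, 103.0, 89.0, 76.0, 65.0, 56.0, 48.0, 41.0, 35.0, 0.0 m³/s; ΣQ_DR = 608.0 m³/s.
V = ΣQ_DR · Δt = 608.0 × 3600 s = 2.189 × 10^6 m³.
Over A = 38.1 km², depth = V / A = 57.4 mm.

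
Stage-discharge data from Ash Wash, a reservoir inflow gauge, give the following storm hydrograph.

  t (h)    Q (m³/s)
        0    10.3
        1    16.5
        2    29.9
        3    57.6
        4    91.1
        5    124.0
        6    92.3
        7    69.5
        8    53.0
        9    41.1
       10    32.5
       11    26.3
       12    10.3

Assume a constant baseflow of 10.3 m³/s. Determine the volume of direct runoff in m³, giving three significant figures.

Direct-runoff ordinates (Q − Q_b): 0.0, 6.2, 19.6, 47.3, 80.8, 113.7, 82.0, 59.2, 42.7, 30.8, 22.2, 16.0, 0.0 m³/s.
ΣQ_DR = 520.5 m³/s.
With Δt = 1 h = 3600 s, V = ΣQ_DR · Δt = 520.5 × 3600 = 1.87 × 10^6 m³.

V ≈ 1.87 × 10^6 m³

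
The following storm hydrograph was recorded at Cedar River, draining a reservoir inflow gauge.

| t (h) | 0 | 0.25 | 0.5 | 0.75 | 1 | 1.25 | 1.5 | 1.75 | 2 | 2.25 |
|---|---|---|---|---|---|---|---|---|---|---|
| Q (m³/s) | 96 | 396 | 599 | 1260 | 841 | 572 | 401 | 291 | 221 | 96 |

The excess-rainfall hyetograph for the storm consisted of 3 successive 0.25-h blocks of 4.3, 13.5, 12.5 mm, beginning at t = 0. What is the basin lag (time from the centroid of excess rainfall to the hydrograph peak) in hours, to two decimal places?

Centroid of excess rainfall: t_c = Σ P_i·t̄_i / ΣP_i = 0.4427 h (block centres at 0.125, 0.375, 0.625 h).
Hydrograph peak occurs at t = 0.75 h, so basin lag t_L = 0.75 − 0.4427 = 0.31 h.

t_L ≈ 0.31 h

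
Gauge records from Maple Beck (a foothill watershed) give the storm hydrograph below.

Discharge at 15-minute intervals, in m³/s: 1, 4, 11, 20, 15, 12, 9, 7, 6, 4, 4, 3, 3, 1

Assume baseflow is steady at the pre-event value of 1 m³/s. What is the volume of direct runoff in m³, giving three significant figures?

V ≈ 77400 m³

Direct-runoff ordinates (Q − Q_b): 0.0, 3.0, 10.0, 19.0, 14.0, 11.0, 8.0, 6.0, 5.0, 3.0, 3.0, 2.0, 2.0, 0.0 m³/s.
ΣQ_DR = 86.00 m³/s.
With Δt = 0.25 h = 900 s, V = ΣQ_DR · Δt = 86.00 × 900 = 77400 m³.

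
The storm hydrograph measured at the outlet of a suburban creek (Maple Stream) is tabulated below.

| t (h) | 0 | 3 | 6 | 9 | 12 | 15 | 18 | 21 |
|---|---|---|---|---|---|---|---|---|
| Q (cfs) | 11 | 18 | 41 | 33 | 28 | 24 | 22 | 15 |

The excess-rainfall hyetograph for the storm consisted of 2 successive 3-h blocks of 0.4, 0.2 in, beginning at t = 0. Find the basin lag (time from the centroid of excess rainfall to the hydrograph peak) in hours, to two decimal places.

t_L ≈ 3.50 h

Centroid of excess rainfall: t_c = Σ P_i·t̄_i / ΣP_i = 2.5000 h (block centres at 1.5, 4.5 h).
Hydrograph peak occurs at t = 6 h, so basin lag t_L = 6 − 2.5000 = 3.50 h.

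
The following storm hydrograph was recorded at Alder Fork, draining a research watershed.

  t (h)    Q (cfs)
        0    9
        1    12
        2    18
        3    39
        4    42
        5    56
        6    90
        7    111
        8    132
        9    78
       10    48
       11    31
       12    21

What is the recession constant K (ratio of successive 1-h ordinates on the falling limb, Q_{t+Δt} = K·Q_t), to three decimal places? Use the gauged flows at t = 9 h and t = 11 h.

Using the recession-limb readings at t = 9 h and t = 11 h: Q falls from 78 to 31 cfs over 2 intervals.
K = (Q₂/Q₁)^(1/2) = (31/78)^(1/2) = 0.630.

K ≈ 0.630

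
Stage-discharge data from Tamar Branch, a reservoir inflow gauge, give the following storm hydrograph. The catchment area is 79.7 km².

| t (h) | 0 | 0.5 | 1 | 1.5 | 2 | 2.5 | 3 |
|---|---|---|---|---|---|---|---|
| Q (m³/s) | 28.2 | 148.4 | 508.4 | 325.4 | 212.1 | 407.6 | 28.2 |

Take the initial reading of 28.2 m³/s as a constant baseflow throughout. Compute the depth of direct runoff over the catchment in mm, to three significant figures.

d ≈ 33.0 mm

Direct runoff: 0.0, 120.2, 480.2, 297.2, 183.9, 379.4, 0.0 m³/s; ΣQ_DR = 1461 m³/s.
V = ΣQ_DR · Δt = 1461 × 1800 s = 2.630 × 10^6 m³.
Over A = 79.7 km², depth = V / A = 33.0 mm.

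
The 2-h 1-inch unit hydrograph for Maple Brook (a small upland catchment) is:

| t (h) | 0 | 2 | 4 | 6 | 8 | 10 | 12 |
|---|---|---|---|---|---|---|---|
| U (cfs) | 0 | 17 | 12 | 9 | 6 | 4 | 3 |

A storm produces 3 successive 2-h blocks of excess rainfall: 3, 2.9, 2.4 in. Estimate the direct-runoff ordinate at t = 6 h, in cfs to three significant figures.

Q ≈ 103 cfs

By discrete convolution, Q_j = Σ (P_i / 1 in) · U_{j−i}.
At t = 6 h (j=3): Q = (3/1)·9 + (2.9/1)·12 + (2.4/1)·17 = 103 cfs.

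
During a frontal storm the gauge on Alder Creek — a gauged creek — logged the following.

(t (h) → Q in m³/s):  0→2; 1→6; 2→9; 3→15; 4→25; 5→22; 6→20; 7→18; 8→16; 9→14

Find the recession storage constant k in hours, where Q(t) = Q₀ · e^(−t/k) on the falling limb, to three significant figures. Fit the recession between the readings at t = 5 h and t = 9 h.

On the falling limb, Q drops from 22 to 14 m³/s between t = 5 h and t = 9 h (Δt = 4 h).
k = −Δt / ln(Q₂/Q₁) = −4 / ln(14/22) = 8.85 h.

k ≈ 8.85 h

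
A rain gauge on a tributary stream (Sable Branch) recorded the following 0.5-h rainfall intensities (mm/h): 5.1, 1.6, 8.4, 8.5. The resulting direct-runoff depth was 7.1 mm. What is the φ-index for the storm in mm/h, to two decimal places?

Only the 3 blocks with intensity above φ contribute runoff: 5.1, 8.4, 8.5 mm/h.
Σ(I−φ)·Δt = d  ⇒  (5.1+8.4+8.5 − 3φ)·0.5 = 7.1
φ = (22.00 − 7.1/0.5) / 3 = 2.60 mm/h.

φ ≈ 2.60 mm/h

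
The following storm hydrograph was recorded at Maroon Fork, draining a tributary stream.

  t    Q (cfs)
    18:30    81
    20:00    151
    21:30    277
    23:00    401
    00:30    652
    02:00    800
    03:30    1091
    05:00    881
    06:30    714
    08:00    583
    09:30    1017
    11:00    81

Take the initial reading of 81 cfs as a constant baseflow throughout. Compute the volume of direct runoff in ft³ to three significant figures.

V ≈ 3.11 × 10^7 ft³

Direct-runoff ordinates (Q − Q_b): 0.0, 70.0, 196.0, 320.0, 571.0, 719.0, 1010.0, 800.0, 633.0, 502.0, 936.0, 0.0 cfs.
ΣQ_DR = 5757 cfs.
With Δt = 1.5 h = 5400 s, V = ΣQ_DR · Δt = 5757 × 5400 = 3.11 × 10^7 ft³.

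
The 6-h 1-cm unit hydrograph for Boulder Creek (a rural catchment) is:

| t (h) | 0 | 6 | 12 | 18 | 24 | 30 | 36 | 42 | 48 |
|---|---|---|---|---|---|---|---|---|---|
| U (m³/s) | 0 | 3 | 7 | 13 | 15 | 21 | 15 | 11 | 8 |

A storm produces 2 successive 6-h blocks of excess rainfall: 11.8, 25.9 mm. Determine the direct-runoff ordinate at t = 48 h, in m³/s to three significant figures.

Q ≈ 37.9 m³/s

By discrete convolution, Q_j = Σ (P_i / 10 mm) · U_{j−i}.
At t = 48 h (j=8): Q = (11.8/10)·8 + (25.9/10)·11 = 37.9 m³/s.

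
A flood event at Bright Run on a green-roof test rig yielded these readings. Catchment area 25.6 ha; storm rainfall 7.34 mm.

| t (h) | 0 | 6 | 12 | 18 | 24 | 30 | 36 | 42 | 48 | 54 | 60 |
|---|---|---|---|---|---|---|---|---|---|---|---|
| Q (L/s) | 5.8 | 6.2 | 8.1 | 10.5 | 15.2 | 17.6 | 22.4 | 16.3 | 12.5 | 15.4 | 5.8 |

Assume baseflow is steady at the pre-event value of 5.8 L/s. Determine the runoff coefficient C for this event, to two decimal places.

ΣQ_DR = 72.00 L/s; V = ΣQ_DR·Δt = 1.555 × 10^6 L.
Runoff depth d = V / A = 6.075 mm.
C = d / P = 6.075 / 7.34 = 0.83.

C ≈ 0.83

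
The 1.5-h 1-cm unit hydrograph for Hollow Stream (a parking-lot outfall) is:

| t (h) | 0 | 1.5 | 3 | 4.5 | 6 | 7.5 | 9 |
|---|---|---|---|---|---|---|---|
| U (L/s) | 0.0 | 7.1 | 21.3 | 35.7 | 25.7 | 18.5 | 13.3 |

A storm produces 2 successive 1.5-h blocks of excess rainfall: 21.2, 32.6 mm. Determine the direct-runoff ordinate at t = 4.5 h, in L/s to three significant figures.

Q ≈ 145 L/s

By discrete convolution, Q_j = Σ (P_i / 10 mm) · U_{j−i}.
At t = 4.5 h (j=3): Q = (21.2/10)·35.7 + (32.6/10)·21.3 = 145 L/s.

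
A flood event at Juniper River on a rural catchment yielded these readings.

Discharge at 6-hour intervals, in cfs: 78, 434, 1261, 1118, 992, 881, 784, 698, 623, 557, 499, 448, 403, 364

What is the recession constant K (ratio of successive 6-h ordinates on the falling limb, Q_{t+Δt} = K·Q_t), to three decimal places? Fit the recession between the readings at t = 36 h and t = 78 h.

Using the recession-limb readings at t = 36 h and t = 78 h: Q falls from 784 to 364 cfs over 7 intervals.
K = (Q₂/Q₁)^(1/7) = (364/784)^(1/7) = 0.896.

K ≈ 0.896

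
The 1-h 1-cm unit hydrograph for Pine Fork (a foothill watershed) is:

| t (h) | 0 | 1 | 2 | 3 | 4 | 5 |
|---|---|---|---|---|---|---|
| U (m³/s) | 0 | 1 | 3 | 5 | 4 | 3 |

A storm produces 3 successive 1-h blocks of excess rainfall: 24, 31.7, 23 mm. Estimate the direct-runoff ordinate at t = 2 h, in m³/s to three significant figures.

By discrete convolution, Q_j = Σ (P_i / 10 mm) · U_{j−i}.
At t = 2 h (j=2): Q = (24/10)·3 + (31.7/10)·1 + (23/10)·0 = 10.4 m³/s.

Q ≈ 10.4 m³/s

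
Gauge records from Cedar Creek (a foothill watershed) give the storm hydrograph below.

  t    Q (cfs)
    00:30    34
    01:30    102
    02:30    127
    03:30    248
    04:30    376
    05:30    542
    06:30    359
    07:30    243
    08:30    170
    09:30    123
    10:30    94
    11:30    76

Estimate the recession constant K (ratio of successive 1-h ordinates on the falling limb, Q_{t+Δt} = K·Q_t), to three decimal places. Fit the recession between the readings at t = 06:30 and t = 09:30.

K ≈ 0.700

Using the recession-limb readings at t = 06:30 and t = 09:30: Q falls from 359 to 123 cfs over 3 intervals.
K = (Q₂/Q₁)^(1/3) = (123/359)^(1/3) = 0.700.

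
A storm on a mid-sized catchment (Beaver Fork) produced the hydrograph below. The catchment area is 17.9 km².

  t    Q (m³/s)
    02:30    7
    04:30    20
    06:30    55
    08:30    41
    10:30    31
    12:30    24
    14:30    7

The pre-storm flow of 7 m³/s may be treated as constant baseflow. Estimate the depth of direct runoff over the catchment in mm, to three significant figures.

Direct runoff: 0.0, 13.0, 48.0, 34.0, 24.0, 17.0, 0.0 m³/s; ΣQ_DR = 136.0 m³/s.
V = ΣQ_DR · Δt = 136.0 × 7200 s = 9.792 × 10^5 m³.
Over A = 17.9 km², depth = V / A = 54.7 mm.

d ≈ 54.7 mm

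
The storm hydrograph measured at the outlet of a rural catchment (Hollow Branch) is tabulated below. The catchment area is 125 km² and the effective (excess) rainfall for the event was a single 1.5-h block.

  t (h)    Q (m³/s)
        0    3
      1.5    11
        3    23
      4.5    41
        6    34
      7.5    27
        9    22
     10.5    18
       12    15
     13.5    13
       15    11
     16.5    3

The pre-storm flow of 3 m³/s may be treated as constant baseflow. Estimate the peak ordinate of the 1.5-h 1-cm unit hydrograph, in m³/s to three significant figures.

Direct runoff: 0.0, 8.0, 20.0, 38.0, 31.0, 24.0, 19.0, 15.0, 12.0, 10.0, 8.0, 0.0 m³/s; ΣQ_DR = 185.0 m³/s, peak = 38.0 m³/s.
Runoff depth d = ΣQ_DR·Δt / A = 185.0 × 5400 / (125 km²) = 7.992 mm.
The 1-cm UH is the DRH scaled by (10 mm)/d, so U_p = 38.0 × 10/7.992 = 47.5 m³/s.

U_p ≈ 47.5 m³/s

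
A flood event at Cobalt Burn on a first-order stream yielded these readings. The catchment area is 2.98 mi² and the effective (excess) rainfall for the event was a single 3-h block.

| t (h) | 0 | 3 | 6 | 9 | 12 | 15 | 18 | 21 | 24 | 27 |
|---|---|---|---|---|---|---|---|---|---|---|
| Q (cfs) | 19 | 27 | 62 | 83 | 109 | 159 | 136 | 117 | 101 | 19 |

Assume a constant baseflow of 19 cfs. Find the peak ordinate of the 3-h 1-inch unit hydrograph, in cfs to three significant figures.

Direct runoff: 0.0, 8.0, 43.0, 64.0, 90.0, 140.0, 117.0, 98.0, 82.0, 0.0 cfs; ΣQ_DR = 642.0 cfs, peak = 140.0 cfs.
Runoff depth d = ΣQ_DR·Δt / A = 642.0 × 10800 / (2.98 mi²) = 1.002 in.
The 1-inch UH is the DRH scaled by (1 in)/d, so U_p = 140.0 × 1/1.002 = 140 cfs.

U_p ≈ 140 cfs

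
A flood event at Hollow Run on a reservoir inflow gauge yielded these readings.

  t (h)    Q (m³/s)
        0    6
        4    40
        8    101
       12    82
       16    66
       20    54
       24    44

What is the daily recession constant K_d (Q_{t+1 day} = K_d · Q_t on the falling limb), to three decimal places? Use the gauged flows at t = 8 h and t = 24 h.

K_d ≈ 0.288

Between t = 8 h and t = 24 h the flow falls from 101 to 44 m³/s over 4×4 h = 16 h.
Per-interval ratio K = (44/101)^(1/4) = 0.8124; K_d = K^(24/4) = 0.288.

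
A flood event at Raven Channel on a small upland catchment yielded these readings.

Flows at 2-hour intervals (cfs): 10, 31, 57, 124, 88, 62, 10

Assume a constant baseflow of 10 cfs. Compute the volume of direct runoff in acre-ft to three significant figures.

V ≈ 51.6 acre-ft

Direct-runoff ordinates (Q − Q_b): 0.0, 21.0, 47.0, 114.0, 78.0, 52.0, 0.0 cfs.
ΣQ_DR = 312.0 cfs.
With Δt = 2 h = 7200 s, V = ΣQ_DR · Δt = 312.0 × 7200 = 2.25 × 10^6 ft³ = 51.6 acre-ft.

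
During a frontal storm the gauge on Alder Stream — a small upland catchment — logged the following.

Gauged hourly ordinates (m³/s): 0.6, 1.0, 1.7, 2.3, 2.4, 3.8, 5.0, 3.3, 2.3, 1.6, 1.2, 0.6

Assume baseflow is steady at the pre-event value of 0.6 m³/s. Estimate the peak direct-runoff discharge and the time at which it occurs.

Q_p = 4.4 m³/s at t = 6 h

Subtracting baseflow gives direct-runoff ordinates: 0.0, 0.4, 1.1, 1.7, 1.8, 3.2, 4.4, 2.7, 1.7, 1.0, 0.6, 0.0 m³/s.
The maximum is 4.4 m³/s, occurring at the reading for t = 6 h.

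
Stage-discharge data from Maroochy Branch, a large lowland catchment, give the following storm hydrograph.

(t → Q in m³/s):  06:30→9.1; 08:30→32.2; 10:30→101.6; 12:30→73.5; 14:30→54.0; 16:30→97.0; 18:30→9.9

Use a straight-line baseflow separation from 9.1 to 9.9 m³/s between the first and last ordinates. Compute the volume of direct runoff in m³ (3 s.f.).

Direct-runoff ordinates (Q − Q_b): 0.00, 22.97, 92.23, 64.00, 44.37, 87.23, 0.00 m³/s.
ΣQ_DR = 310.8 m³/s.
With Δt = 2 h = 7200 s, V = ΣQ_DR · Δt = 310.8 × 7200 = 2.24 × 10^6 m³.

V ≈ 2.24 × 10^6 m³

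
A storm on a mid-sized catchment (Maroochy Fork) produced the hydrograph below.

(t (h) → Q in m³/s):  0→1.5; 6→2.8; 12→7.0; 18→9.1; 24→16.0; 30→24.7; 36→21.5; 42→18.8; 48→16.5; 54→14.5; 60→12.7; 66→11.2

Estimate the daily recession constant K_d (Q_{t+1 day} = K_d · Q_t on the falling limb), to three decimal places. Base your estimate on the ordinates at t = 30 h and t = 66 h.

Between t = 30 h and t = 66 h the flow falls from 24.7 to 11.2 m³/s over 6×6 h = 36 h.
Per-interval ratio K = (11.2/24.7)^(1/6) = 0.8765; K_d = K^(24/6) = 0.590.

K_d ≈ 0.590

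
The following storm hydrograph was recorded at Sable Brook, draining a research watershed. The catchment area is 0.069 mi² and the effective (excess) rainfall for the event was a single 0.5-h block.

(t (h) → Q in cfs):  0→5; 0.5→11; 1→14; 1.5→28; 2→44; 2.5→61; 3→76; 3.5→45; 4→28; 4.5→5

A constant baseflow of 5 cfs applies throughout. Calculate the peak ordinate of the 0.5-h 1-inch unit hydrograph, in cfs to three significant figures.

U_p ≈ 23.7 cfs

Direct runoff: 0.0, 6.0, 9.0, 23.0, 39.0, 56.0, 71.0, 40.0, 23.0, 0.0 cfs; ΣQ_DR = 267.0 cfs, peak = 71.0 cfs.
Runoff depth d = ΣQ_DR·Δt / A = 267.0 × 1800 / (0.069 mi²) = 2.998 in.
The 1-inch UH is the DRH scaled by (1 in)/d, so U_p = 71.0 × 1/2.998 = 23.7 cfs.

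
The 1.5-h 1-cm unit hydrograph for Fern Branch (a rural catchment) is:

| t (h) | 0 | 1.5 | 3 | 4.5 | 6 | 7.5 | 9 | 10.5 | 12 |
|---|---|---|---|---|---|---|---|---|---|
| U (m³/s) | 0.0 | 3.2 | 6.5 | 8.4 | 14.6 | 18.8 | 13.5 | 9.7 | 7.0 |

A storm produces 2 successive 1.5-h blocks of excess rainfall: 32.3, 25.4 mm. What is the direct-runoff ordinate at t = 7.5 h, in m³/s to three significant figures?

Q ≈ 97.8 m³/s

By discrete convolution, Q_j = Σ (P_i / 10 mm) · U_{j−i}.
At t = 7.5 h (j=5): Q = (32.3/10)·18.8 + (25.4/10)·14.6 = 97.8 m³/s.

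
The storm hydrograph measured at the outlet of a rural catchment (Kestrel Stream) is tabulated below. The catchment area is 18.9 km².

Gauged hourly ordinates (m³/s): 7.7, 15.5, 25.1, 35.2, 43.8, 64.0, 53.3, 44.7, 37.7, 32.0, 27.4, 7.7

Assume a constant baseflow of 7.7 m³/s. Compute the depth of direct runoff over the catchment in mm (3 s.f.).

Direct runoff: 0.0, 7.8, 17.4, 27.5, 36.1, 56.3, 45.6, 37.0, 30.0, 24.3, 19.7, 0.0 m³/s; ΣQ_DR = 301.7 m³/s.
V = ΣQ_DR · Δt = 301.7 × 3600 s = 1.086 × 10^6 m³.
Over A = 18.9 km², depth = V / A = 57.5 mm.

d ≈ 57.5 mm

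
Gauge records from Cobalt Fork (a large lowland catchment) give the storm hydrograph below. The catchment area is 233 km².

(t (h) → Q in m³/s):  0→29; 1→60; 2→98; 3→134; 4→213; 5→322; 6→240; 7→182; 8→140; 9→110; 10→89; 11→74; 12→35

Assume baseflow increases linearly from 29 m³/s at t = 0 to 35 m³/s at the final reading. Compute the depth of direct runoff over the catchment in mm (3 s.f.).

d ≈ 20.2 mm

Direct runoff: 0.00, 30.50, 68.00, 103.50, 182.00, 290.50, 208.00, 149.50, 107.00, 76.50, 55.00, 39.50, 0.00 m³/s; ΣQ_DR = 1310 m³/s.
V = ΣQ_DR · Δt = 1310 × 3600 s = 4.716 × 10^6 m³.
Over A = 233 km², depth = V / A = 20.2 mm.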